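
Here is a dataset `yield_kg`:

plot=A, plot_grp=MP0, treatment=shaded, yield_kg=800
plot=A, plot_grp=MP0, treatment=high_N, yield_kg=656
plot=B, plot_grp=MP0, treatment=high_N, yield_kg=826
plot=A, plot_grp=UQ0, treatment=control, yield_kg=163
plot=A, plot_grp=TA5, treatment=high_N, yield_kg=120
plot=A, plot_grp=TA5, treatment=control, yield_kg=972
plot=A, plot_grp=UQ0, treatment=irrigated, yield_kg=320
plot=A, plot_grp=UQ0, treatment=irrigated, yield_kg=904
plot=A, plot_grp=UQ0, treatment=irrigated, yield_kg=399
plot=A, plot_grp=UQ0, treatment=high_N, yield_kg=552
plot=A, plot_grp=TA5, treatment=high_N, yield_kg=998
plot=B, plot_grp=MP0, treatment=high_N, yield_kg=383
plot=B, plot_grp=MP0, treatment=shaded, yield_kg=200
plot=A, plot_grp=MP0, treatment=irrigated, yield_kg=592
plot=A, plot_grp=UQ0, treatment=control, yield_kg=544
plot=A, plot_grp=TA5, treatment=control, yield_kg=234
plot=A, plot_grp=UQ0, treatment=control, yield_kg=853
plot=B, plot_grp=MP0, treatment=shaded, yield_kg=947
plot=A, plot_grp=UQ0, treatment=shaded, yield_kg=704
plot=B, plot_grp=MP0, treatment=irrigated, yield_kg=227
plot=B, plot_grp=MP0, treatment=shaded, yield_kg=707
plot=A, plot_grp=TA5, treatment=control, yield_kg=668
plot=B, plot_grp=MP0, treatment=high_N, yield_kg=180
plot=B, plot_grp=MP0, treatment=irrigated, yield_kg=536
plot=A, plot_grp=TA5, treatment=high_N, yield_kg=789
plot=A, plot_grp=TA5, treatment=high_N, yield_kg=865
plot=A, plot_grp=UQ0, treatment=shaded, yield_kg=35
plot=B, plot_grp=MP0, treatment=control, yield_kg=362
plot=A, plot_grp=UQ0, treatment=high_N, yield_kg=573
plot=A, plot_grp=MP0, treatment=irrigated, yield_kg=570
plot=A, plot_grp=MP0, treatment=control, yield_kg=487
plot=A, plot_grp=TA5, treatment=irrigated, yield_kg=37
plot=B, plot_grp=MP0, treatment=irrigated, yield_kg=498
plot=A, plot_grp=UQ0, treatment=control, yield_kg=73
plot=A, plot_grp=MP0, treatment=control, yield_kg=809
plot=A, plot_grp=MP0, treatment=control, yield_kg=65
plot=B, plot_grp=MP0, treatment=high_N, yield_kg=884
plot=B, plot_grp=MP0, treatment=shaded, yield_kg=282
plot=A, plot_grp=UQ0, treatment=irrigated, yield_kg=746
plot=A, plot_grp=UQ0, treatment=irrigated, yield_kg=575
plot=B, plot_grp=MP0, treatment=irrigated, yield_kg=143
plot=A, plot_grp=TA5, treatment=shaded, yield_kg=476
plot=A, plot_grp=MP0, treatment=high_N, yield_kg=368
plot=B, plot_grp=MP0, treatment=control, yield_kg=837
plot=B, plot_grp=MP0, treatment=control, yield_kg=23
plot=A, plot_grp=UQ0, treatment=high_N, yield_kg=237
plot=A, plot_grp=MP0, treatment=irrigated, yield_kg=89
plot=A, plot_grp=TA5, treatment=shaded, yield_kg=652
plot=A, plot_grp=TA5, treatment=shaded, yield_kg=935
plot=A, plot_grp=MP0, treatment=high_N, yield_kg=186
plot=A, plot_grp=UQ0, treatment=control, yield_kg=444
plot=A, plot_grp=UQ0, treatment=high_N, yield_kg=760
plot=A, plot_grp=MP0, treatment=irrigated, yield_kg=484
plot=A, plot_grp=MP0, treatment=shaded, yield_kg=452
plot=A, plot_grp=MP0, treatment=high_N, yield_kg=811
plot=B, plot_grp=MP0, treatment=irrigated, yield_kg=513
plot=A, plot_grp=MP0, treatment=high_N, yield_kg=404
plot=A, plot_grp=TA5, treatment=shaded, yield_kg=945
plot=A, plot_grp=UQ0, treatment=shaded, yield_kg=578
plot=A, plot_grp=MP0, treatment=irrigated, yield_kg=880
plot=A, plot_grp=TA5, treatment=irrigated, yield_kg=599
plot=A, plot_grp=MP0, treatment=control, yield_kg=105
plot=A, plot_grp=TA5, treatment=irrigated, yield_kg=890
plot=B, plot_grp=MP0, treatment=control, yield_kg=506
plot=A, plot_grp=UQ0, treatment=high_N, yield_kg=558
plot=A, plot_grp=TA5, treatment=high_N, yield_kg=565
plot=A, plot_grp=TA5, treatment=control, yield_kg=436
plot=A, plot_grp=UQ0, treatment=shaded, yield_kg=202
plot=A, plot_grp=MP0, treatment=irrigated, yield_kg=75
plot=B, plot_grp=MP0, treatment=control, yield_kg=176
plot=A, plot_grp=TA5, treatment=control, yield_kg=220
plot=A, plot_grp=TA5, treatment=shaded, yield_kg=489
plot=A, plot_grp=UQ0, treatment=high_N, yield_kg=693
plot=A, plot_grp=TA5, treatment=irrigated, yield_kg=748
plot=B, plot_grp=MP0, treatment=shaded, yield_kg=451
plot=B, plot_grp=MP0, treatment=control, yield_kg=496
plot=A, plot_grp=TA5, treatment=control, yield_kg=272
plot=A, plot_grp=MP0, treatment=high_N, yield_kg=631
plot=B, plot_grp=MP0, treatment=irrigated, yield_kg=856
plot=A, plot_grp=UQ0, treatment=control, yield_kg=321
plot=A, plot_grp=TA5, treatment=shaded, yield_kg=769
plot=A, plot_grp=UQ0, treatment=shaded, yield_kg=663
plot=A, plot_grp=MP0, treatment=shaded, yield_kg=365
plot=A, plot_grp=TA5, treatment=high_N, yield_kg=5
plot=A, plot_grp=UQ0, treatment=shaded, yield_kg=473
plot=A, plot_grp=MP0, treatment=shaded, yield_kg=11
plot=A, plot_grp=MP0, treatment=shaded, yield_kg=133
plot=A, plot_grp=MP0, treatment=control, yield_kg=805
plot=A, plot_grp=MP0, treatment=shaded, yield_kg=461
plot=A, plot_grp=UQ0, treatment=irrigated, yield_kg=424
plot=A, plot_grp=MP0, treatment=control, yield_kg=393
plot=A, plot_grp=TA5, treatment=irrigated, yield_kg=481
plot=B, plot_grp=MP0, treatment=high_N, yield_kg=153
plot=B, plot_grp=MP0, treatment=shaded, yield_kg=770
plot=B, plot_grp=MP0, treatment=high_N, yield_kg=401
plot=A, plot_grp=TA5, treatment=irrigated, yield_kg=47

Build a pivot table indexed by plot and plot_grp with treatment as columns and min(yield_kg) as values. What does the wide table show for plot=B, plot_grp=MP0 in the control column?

23

Rows with plot=B, plot_grp=MP0 and treatment=control: yield_kg values are 362, 837, 23, 506, 176, 496.
min(362, 837, 23, 506, 176, 496) = 23.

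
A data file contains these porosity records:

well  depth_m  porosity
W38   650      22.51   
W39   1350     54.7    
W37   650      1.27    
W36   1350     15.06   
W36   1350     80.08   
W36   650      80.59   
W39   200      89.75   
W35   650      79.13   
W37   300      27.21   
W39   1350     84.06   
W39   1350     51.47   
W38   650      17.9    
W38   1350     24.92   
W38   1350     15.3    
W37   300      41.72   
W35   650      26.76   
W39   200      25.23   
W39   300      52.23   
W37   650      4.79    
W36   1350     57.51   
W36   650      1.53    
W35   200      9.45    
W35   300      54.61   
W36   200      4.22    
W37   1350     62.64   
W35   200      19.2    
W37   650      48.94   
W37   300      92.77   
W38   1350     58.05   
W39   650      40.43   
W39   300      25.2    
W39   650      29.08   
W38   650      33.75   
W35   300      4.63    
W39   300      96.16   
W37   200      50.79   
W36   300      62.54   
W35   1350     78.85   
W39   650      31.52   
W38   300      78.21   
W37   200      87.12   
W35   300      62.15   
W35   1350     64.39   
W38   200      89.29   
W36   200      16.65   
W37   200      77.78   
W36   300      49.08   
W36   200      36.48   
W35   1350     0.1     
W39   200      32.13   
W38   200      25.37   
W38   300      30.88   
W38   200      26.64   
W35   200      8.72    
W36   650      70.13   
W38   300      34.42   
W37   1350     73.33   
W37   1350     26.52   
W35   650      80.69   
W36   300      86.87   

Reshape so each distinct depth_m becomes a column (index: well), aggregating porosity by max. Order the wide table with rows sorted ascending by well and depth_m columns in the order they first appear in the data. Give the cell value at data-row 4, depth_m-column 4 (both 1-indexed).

With rows sorted ascending by well, row 4 is well=W38. depth_m columns in first-appearance order: 650, 1350, 200, 300; column 4 is 300.
Long rows with well=W38, depth_m=300: max(78.21, 30.88, 34.42) = 78.21.

78.21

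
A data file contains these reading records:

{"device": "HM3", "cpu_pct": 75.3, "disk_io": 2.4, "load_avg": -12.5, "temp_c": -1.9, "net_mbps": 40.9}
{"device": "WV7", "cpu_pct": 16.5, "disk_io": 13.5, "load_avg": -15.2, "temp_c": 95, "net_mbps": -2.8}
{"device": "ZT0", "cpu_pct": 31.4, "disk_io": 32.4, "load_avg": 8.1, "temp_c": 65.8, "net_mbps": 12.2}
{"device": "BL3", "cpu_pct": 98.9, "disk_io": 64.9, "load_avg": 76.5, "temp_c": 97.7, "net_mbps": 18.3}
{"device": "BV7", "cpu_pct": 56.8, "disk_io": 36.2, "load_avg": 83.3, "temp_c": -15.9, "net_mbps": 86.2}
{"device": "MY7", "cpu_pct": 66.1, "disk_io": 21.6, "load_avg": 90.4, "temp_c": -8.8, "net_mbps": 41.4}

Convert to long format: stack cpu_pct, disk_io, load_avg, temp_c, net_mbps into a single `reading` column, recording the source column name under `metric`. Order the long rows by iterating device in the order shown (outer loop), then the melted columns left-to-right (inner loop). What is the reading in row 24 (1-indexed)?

-15.9

30 rows total (6 × 5). Row 24: index ⌊(24-1)/5⌋ = 4 into device → BV7; (24-1) mod 5 = 3 into the melted columns → temp_c.
So row 24 is (BV7, temp_c, -15.9); reading = -15.9.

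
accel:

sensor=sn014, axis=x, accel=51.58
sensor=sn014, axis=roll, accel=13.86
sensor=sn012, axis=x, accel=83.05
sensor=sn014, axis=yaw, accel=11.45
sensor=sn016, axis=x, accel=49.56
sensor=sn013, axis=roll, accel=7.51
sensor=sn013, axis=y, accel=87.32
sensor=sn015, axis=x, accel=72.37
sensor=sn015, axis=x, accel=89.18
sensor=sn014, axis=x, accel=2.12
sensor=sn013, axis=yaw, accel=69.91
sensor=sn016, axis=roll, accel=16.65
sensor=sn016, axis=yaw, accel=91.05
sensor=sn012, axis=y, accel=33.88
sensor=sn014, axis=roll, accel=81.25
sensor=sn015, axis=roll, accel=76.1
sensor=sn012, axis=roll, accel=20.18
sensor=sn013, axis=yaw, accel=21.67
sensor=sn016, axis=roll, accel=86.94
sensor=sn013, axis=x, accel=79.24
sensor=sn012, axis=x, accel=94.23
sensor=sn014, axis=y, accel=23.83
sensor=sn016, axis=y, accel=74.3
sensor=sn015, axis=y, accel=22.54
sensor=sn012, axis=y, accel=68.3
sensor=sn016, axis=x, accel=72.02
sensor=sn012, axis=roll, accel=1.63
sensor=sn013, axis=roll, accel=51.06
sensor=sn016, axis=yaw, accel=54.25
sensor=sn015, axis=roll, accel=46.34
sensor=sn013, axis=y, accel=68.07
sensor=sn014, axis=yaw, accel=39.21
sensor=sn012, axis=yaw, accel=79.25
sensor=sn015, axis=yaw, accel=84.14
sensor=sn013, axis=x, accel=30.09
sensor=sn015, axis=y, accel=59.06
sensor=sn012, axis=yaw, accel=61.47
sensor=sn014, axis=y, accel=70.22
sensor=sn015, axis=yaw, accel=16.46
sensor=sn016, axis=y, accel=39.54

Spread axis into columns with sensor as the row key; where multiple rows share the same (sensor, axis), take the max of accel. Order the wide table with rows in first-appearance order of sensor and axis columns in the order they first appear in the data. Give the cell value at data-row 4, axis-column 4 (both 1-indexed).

87.32

With rows in first-appearance order of sensor, row 4 is sensor=sn013. axis columns in first-appearance order: x, roll, yaw, y; column 4 is y.
Long rows with sensor=sn013, axis=y: max(87.32, 68.07) = 87.32.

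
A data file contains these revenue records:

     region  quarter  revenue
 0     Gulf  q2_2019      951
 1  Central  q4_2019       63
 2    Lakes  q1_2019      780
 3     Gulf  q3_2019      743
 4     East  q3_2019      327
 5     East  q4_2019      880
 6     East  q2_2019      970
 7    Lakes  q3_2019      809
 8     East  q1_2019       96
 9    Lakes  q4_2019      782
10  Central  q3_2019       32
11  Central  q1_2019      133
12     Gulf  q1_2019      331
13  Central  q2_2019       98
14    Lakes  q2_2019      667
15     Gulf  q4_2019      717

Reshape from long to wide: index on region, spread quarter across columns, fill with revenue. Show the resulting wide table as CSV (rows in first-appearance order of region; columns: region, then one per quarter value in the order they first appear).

region,q2_2019,q4_2019,q1_2019,q3_2019
Gulf,951,717,331,743
Central,98,63,133,32
Lakes,667,782,780,809
East,970,880,96,327

Columns: region plus the 4 distinct quarter values (q2_2019, q4_2019, q1_2019, q3_2019).
For example, row Gulf column q2_2019 takes revenue=951 from the long row (Gulf, q2_2019).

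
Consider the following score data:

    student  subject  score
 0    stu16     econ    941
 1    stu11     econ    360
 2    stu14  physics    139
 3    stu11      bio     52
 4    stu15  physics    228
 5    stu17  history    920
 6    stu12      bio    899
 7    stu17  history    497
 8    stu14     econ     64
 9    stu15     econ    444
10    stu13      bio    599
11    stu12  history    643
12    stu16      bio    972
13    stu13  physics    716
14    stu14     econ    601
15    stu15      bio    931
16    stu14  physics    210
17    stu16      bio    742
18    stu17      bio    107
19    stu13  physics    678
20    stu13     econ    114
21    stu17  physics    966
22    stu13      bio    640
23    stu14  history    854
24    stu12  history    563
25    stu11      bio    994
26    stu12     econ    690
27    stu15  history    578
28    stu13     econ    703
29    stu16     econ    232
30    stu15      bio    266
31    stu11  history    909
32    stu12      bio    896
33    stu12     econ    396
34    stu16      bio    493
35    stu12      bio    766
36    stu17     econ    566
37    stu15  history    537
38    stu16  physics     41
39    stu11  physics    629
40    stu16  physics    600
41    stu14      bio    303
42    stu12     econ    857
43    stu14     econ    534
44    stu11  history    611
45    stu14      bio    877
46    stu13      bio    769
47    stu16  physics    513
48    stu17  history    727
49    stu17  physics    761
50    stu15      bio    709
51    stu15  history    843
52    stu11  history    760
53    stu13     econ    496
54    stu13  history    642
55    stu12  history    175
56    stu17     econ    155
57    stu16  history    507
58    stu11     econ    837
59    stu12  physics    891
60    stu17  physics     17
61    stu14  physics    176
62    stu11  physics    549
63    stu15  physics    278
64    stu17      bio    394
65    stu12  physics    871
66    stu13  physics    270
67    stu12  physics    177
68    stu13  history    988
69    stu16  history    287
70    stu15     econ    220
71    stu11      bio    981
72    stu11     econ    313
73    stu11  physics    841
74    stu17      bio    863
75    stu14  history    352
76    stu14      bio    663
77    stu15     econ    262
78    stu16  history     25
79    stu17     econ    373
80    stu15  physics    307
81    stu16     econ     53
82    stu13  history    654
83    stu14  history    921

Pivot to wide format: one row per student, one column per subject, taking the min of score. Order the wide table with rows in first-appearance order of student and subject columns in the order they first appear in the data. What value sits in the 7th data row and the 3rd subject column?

599

With rows in first-appearance order of student, row 7 is student=stu13. subject columns in first-appearance order: econ, physics, bio, history; column 3 is bio.
Long rows with student=stu13, subject=bio: min(599, 640, 769) = 599.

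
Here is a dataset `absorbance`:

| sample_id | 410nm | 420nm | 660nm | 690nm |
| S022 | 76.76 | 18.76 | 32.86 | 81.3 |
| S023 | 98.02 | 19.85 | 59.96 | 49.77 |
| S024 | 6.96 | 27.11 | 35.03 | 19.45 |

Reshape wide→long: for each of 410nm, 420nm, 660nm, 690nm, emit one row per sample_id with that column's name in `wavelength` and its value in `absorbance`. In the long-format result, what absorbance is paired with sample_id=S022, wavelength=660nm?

Unpivoting turns each (sample_id, wide-column) pair into one long row.
The wide cell at row S022, column 660nm holds 32.86, so the long row (S022, 660nm) has absorbance=32.86.

32.86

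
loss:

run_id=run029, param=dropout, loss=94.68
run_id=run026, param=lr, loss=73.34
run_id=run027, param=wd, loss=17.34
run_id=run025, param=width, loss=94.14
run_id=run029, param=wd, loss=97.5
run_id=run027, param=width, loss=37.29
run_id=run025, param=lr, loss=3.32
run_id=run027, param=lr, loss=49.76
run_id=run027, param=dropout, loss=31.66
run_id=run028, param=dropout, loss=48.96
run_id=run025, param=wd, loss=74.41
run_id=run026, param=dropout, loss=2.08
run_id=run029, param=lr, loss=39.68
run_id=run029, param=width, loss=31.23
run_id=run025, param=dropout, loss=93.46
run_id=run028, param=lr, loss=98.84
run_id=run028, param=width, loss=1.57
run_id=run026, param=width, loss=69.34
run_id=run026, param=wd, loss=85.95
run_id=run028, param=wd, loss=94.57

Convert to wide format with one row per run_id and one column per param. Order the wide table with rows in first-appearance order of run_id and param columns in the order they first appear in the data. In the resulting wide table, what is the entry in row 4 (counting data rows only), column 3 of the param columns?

With rows in first-appearance order of run_id, row 4 is run_id=run025. param columns in first-appearance order: dropout, lr, wd, width; column 3 is wd.
Long rows with run_id=run025, param=wd: loss = 74.41.

74.41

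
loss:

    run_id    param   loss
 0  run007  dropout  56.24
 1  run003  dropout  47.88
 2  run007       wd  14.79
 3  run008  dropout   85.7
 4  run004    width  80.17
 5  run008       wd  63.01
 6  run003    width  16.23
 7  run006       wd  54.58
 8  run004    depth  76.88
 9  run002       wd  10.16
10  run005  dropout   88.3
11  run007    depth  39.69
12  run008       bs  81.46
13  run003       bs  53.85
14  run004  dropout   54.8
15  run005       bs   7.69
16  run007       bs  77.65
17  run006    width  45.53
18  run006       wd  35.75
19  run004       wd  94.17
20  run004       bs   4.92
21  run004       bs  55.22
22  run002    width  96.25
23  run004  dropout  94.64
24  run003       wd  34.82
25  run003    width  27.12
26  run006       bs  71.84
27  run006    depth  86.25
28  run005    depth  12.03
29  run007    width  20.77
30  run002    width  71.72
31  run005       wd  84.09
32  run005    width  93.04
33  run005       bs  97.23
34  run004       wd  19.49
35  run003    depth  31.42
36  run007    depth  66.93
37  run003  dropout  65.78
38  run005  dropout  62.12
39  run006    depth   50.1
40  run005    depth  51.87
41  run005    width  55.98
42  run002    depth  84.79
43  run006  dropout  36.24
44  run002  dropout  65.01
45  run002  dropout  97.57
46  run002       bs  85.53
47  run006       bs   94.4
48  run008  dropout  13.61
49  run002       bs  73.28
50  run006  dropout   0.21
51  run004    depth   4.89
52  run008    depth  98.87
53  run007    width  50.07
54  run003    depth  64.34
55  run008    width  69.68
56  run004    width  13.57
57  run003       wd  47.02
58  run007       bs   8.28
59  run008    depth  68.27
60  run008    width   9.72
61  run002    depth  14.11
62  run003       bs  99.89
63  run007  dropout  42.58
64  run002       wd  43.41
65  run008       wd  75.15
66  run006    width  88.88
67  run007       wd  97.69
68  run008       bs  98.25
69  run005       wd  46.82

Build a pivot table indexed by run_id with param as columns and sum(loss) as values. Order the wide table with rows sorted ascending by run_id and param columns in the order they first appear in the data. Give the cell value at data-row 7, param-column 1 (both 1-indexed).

With rows sorted ascending by run_id, row 7 is run_id=run008. param columns in first-appearance order: dropout, wd, width, depth, bs; column 1 is dropout.
Long rows with run_id=run008, param=dropout: 85.7 + 13.61 = 99.31.

99.31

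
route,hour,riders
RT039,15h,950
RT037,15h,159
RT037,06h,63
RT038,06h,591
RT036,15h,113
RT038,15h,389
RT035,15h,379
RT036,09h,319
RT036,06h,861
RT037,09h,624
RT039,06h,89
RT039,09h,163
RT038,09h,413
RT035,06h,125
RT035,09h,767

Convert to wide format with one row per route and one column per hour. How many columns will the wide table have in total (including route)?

1 column for route plus 3 distinct hour values → 4 columns.

4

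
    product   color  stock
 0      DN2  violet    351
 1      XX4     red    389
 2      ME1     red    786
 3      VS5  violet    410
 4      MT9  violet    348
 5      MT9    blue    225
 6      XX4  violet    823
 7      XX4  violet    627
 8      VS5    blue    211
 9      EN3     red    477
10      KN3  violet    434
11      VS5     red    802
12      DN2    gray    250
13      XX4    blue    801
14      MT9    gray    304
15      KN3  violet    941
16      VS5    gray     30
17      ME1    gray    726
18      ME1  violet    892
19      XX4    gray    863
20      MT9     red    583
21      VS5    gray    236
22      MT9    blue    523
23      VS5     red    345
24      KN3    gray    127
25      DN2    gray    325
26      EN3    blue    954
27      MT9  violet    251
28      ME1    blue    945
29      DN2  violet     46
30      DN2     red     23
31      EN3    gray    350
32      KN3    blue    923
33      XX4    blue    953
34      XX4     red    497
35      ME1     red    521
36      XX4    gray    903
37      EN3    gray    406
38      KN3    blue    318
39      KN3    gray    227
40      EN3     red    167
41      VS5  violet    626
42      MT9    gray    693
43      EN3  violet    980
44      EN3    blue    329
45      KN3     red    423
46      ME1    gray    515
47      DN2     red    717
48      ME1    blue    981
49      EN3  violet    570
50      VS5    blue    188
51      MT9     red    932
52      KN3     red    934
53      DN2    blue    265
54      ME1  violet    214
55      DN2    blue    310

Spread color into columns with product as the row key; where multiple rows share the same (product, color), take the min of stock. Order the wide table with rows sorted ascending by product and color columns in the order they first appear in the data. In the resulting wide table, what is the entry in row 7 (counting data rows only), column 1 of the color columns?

627

With rows sorted ascending by product, row 7 is product=XX4. color columns in first-appearance order: violet, red, blue, gray; column 1 is violet.
Long rows with product=XX4, color=violet: min(823, 627) = 627.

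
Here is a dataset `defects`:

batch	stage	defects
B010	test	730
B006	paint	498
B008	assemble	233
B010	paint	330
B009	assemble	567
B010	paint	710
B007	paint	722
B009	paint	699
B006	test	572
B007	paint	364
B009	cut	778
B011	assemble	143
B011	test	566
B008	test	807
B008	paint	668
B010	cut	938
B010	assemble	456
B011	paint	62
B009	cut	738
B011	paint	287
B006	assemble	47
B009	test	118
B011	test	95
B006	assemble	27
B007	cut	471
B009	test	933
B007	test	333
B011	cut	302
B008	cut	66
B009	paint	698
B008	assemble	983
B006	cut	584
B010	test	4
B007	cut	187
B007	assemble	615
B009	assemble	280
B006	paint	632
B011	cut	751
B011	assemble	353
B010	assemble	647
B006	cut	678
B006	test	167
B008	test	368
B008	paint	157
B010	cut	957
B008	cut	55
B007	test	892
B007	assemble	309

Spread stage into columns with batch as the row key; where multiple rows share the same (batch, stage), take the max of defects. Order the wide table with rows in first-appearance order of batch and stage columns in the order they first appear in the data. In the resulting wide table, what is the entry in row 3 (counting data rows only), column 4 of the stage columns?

With rows in first-appearance order of batch, row 3 is batch=B008. stage columns in first-appearance order: test, paint, assemble, cut; column 4 is cut.
Long rows with batch=B008, stage=cut: max(66, 55) = 66.

66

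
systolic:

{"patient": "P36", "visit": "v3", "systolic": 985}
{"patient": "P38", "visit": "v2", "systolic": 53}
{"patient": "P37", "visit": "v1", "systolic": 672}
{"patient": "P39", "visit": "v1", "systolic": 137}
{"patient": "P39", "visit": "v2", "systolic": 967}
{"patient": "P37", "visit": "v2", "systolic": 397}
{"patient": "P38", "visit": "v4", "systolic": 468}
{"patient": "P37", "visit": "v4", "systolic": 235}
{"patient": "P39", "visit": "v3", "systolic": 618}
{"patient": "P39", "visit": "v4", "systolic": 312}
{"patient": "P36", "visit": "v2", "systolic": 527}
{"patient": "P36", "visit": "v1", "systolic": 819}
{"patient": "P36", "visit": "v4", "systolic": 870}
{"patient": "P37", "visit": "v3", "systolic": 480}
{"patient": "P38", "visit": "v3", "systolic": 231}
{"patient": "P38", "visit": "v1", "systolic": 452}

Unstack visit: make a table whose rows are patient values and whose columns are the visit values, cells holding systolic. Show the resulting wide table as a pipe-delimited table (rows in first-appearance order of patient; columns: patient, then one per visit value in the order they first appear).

Columns: patient plus the 4 distinct visit values (v3, v2, v1, v4).
For example, row P36 column v3 takes systolic=985 from the long row (P36, v3).

| patient | v3 | v2 | v1 | v4 |
| P36 | 985 | 527 | 819 | 870 |
| P38 | 231 | 53 | 452 | 468 |
| P37 | 480 | 397 | 672 | 235 |
| P39 | 618 | 967 | 137 | 312 |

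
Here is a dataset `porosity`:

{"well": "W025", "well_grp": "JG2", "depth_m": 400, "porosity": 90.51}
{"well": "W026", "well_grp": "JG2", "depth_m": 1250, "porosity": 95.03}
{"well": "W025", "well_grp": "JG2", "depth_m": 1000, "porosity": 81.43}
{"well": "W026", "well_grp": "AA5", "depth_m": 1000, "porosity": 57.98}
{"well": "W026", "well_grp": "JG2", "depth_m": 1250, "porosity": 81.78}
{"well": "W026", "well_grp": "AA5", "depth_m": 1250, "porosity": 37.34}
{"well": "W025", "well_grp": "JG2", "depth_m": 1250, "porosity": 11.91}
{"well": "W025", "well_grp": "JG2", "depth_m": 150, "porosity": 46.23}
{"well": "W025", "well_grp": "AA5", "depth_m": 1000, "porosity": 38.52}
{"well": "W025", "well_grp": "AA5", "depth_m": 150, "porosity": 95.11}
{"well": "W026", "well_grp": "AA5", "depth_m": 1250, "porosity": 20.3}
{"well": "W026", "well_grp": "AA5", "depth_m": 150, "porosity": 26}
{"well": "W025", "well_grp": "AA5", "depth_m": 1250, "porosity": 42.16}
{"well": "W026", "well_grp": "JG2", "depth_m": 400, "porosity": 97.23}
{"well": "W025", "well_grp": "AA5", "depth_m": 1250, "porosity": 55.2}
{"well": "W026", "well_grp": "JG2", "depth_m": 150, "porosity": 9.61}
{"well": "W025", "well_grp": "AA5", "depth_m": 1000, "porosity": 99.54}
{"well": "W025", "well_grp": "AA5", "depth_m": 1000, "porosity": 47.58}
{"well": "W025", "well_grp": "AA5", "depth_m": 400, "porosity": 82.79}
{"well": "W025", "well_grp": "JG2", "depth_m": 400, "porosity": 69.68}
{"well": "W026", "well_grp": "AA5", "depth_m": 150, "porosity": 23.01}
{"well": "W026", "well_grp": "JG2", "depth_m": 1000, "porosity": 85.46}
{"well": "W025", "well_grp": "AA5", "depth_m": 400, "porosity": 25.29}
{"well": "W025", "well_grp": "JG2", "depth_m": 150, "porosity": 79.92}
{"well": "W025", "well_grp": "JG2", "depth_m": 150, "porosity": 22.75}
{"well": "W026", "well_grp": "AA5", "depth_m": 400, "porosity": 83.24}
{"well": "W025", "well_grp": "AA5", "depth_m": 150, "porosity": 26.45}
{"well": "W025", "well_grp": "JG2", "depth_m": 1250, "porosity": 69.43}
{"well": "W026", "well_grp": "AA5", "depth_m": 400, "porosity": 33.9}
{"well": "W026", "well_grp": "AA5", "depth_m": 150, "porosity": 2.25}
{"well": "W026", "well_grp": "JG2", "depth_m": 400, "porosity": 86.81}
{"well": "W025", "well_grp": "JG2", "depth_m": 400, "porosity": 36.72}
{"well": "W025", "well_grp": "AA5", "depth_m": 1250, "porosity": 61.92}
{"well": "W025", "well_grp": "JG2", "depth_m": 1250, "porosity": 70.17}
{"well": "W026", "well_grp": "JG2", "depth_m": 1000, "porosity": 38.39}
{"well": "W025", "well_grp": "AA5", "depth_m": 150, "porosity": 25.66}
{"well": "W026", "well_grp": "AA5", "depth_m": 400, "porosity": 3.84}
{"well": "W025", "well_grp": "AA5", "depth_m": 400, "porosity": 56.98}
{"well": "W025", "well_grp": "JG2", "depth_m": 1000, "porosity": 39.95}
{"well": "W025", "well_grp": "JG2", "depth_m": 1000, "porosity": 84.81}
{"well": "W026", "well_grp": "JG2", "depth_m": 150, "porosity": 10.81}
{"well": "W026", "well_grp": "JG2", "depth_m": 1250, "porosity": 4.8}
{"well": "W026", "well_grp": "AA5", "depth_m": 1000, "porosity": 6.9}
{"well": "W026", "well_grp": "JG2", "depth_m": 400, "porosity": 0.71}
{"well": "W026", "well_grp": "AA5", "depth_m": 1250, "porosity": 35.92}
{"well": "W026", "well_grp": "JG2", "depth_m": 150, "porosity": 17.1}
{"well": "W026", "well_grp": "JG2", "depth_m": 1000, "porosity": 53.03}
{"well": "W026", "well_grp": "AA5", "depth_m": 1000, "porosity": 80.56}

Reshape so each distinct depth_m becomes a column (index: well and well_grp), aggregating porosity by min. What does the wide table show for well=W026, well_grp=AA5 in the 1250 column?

20.3

Rows with well=W026, well_grp=AA5 and depth_m=1250: porosity values are 37.34, 20.3, 35.92.
min(37.34, 20.3, 35.92) = 20.3.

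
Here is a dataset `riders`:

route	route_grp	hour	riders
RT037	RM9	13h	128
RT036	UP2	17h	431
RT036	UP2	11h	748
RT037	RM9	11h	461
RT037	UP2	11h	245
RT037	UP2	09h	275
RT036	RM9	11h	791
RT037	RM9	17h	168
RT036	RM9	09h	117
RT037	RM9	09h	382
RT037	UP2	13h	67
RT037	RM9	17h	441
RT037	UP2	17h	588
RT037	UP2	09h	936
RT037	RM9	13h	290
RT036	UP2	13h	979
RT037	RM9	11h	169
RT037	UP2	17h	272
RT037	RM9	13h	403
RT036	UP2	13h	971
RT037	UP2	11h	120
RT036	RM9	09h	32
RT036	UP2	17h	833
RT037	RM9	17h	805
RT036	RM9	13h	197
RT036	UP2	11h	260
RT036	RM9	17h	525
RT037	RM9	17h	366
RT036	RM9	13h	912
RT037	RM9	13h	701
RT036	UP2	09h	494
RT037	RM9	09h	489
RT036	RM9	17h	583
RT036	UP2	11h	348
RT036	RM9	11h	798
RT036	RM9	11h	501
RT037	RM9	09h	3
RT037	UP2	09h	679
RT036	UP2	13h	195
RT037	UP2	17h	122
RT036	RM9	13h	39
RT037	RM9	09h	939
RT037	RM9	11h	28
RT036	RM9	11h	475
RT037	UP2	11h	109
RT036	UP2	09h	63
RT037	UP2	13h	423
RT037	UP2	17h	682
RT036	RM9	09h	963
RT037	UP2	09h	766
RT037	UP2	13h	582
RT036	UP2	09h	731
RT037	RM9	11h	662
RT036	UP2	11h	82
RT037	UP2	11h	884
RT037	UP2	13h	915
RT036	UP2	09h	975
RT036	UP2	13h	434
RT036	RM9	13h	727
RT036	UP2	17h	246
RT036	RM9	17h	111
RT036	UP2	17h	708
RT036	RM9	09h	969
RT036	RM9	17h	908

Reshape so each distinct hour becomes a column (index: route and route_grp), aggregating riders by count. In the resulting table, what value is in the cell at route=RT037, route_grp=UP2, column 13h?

4

Rows with route=RT037, route_grp=UP2 and hour=13h: riders values are 67, 423, 582, 915.
4 rows match — count = 4.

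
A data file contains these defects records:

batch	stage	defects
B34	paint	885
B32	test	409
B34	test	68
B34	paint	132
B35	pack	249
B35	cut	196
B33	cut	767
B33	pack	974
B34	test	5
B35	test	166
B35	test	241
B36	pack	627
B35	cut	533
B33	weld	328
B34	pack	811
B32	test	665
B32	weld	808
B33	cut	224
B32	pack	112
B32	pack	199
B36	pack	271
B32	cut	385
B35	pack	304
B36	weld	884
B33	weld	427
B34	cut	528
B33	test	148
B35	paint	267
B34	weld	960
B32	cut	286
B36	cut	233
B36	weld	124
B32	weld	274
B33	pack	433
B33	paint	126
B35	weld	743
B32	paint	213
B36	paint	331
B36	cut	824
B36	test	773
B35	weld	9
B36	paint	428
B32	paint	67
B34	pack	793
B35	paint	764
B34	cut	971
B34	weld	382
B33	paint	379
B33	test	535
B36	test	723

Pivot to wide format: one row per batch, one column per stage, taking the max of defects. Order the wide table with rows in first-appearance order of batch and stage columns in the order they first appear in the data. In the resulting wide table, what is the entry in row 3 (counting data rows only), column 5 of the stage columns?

With rows in first-appearance order of batch, row 3 is batch=B35. stage columns in first-appearance order: paint, test, pack, cut, weld; column 5 is weld.
Long rows with batch=B35, stage=weld: max(743, 9) = 743.

743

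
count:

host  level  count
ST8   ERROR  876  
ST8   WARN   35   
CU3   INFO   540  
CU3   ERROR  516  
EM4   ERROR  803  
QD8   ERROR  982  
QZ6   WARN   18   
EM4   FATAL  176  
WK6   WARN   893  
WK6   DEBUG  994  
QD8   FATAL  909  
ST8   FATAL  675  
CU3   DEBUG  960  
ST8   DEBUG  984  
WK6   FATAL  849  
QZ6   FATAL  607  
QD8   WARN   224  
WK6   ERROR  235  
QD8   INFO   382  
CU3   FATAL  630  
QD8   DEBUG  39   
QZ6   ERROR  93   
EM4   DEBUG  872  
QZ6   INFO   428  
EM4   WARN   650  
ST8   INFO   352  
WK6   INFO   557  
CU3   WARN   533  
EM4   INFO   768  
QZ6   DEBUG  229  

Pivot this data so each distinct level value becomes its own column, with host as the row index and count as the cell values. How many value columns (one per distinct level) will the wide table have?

5

5 distinct level values: DEBUG, FATAL, ERROR, INFO, WARN.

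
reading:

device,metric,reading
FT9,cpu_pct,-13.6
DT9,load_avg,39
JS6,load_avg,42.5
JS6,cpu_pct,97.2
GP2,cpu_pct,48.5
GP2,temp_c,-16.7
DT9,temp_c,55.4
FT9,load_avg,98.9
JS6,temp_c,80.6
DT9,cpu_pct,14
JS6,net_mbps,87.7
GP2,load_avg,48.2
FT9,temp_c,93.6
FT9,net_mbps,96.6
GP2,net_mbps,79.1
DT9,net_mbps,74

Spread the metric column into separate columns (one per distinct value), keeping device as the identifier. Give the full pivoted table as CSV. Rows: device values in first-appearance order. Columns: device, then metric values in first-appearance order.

Columns: device plus the 4 distinct metric values (cpu_pct, load_avg, temp_c, net_mbps).
For example, row FT9 column cpu_pct takes reading=-13.6 from the long row (FT9, cpu_pct).

device,cpu_pct,load_avg,temp_c,net_mbps
FT9,-13.6,98.9,93.6,96.6
DT9,14,39,55.4,74
JS6,97.2,42.5,80.6,87.7
GP2,48.5,48.2,-16.7,79.1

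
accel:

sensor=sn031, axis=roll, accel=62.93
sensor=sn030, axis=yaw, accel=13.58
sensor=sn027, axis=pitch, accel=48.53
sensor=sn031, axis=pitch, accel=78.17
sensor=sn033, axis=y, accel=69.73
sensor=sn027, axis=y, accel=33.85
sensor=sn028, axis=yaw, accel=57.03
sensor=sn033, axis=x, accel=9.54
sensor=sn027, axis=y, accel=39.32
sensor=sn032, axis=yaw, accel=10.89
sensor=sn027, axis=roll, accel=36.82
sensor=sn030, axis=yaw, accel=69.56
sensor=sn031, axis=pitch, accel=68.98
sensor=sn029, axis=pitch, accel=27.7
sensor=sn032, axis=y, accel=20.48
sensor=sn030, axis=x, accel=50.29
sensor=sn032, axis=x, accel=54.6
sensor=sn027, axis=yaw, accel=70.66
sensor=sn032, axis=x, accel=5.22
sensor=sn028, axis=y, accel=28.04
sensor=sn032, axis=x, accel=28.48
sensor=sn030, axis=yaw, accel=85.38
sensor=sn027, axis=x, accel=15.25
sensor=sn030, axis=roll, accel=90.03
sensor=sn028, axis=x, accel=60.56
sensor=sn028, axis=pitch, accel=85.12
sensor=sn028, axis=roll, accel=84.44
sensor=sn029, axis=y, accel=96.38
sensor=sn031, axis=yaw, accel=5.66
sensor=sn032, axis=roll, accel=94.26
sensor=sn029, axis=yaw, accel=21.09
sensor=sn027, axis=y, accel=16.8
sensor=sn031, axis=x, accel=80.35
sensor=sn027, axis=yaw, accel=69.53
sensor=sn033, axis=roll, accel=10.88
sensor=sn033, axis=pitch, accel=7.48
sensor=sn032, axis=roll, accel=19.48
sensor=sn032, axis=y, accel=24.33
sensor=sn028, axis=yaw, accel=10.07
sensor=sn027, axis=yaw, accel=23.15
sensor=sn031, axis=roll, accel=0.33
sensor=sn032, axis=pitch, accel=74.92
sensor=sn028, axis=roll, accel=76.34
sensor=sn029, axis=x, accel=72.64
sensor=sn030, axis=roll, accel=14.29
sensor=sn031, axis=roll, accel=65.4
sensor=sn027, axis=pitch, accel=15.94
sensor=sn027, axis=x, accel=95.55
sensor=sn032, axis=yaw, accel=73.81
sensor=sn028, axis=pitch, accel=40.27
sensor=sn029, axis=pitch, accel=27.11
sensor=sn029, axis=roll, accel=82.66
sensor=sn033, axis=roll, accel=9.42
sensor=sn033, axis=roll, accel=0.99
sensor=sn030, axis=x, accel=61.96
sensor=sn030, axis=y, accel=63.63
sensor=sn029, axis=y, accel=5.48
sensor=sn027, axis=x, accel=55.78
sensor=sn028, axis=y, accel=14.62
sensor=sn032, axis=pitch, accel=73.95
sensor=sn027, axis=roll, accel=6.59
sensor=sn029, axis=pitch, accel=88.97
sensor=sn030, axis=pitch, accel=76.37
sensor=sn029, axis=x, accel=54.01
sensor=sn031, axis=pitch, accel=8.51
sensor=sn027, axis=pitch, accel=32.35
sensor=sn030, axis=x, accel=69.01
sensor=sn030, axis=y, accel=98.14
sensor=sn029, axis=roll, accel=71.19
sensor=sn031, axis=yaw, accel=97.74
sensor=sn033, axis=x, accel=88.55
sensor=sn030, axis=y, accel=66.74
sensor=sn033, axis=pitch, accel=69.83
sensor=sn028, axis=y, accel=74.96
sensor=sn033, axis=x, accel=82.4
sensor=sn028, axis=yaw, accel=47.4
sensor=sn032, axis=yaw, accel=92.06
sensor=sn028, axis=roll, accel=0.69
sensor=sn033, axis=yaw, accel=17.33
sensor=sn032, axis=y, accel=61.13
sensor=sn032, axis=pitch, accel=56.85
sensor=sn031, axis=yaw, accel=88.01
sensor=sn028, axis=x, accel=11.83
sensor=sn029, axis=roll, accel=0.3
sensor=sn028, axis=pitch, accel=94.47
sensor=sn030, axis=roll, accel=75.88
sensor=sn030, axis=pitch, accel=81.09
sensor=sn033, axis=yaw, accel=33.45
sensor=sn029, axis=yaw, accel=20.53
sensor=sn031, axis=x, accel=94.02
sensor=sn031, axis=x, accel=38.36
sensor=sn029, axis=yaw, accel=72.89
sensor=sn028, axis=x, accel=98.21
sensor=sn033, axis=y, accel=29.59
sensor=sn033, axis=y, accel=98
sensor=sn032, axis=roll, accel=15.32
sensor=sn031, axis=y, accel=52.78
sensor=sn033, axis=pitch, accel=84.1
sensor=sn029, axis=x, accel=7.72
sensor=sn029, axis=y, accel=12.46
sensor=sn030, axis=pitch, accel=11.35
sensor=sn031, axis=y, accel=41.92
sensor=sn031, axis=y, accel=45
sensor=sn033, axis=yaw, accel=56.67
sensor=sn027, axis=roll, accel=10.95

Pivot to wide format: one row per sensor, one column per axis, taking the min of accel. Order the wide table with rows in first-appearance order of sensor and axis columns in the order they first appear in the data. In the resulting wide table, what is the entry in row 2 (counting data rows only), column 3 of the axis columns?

With rows in first-appearance order of sensor, row 2 is sensor=sn030. axis columns in first-appearance order: roll, yaw, pitch, y, x; column 3 is pitch.
Long rows with sensor=sn030, axis=pitch: min(76.37, 81.09, 11.35) = 11.35.

11.35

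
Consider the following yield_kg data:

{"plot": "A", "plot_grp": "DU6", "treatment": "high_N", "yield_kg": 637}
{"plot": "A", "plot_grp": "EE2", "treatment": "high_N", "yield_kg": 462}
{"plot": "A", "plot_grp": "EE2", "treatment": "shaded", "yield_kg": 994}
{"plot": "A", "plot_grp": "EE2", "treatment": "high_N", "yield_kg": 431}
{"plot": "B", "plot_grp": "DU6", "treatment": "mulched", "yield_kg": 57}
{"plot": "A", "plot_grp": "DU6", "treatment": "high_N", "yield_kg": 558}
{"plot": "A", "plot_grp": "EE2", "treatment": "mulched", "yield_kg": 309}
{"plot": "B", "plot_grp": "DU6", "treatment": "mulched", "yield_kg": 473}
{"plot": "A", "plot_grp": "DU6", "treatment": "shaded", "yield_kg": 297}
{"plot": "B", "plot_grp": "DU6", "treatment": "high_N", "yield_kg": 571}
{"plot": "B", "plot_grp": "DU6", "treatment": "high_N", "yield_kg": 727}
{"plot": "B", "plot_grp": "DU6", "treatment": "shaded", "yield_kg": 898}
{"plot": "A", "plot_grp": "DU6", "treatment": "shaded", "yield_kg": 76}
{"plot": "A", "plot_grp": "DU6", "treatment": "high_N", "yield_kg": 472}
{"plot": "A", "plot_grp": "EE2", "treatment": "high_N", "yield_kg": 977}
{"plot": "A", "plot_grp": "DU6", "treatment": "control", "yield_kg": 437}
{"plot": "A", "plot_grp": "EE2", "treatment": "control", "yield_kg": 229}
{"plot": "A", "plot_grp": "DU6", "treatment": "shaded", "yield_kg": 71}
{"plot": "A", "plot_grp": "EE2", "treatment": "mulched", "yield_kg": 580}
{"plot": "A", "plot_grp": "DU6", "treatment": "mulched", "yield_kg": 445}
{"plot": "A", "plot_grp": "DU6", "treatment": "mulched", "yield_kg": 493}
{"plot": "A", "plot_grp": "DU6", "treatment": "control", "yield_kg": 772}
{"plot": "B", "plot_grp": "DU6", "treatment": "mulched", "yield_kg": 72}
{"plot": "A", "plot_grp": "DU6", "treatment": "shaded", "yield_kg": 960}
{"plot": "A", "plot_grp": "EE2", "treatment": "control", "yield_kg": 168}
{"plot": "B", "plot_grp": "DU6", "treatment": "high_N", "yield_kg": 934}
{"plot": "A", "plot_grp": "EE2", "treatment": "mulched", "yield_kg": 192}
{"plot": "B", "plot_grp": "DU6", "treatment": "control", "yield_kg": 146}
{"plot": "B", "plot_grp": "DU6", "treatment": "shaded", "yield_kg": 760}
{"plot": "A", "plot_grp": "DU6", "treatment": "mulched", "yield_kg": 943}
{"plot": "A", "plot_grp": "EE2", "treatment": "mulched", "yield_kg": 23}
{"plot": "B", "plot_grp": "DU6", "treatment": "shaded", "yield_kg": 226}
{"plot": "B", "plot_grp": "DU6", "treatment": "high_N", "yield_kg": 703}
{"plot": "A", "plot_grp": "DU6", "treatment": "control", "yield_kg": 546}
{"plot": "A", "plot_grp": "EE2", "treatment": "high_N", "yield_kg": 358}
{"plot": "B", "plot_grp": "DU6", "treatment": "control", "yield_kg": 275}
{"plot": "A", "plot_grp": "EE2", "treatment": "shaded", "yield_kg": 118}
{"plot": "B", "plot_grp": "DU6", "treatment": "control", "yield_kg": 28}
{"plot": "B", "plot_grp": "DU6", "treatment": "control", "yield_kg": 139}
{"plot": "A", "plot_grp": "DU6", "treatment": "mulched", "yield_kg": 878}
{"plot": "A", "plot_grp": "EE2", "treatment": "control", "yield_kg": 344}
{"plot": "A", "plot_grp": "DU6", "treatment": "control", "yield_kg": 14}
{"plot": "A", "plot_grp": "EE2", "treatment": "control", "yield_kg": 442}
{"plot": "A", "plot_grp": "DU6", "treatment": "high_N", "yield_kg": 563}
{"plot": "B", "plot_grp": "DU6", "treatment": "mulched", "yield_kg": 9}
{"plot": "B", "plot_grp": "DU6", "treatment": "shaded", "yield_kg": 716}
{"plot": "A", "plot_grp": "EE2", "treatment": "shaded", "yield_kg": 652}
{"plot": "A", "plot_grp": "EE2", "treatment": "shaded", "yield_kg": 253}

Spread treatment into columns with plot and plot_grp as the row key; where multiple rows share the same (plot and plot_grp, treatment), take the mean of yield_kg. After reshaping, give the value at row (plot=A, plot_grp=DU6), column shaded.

351

Rows with plot=A, plot_grp=DU6 and treatment=shaded: yield_kg values are 297, 76, 71, 960.
(297 + 76 + 71 + 960) / 4 = 351.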